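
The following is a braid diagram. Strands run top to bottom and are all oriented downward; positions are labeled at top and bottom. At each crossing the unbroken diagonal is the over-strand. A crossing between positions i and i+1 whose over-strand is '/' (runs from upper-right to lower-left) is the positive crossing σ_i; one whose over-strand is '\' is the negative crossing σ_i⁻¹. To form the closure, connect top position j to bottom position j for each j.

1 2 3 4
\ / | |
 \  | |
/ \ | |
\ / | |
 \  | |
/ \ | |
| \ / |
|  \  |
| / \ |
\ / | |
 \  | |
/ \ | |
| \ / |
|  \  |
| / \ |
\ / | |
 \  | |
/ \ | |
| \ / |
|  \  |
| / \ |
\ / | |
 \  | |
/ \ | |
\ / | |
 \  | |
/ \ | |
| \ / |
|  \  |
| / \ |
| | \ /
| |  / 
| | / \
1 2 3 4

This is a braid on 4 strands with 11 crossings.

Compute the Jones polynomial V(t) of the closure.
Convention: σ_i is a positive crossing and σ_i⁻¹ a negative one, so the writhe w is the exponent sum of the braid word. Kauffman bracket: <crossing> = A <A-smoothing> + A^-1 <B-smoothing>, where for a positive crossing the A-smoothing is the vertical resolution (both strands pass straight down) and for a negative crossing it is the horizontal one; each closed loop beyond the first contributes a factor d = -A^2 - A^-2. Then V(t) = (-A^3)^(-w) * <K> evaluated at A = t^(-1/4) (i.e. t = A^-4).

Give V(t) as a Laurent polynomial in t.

t^-4 + t^-6 - t^-10

Derivation:
Reading the diagram top to bottom ('/'-over between positions i,i+1 = s_i, '\'-over = s_i^-1): braid word = s1^-1 s1^-1 s2^-1 s1^-1 s2^-1 s1^-1 s2^-1 s1^-1 s1^-1 s2^-1 s3.
The presented braid s1^-1 s1^-1 s2^-1 s1^-1 s2^-1 s1^-1 s2^-1 s1^-1 s1^-1 s2^-1 s3 on 4 strands reduces by inverse Markov moves (closure unchanged at each step):
  Destabilize: the word has the form β·s3 where s3 occurs only as the final letter (β ∈ B_3); drop it and the last strand → 3 strands.
Reduced to β = s1^-1 s1^-1 s2^-1 s1^-1 s2^-1 s1^-1 s2^-1 s1^-1 s1^-1 s2^-1 on 3 strands, 10 crossings.
Compute on β:
Braid: s1^-1 s1^-1 s2^-1 s1^-1 s2^-1 s1^-1 s2^-1 s1^-1 s1^-1 s2^-1 on 3 strands, 10 crossings.
Writhe w = (#positive) - (#negative) = 0 - 10 = -10.
Computing the Kauffman bracket via state sum. There are 2^10 = 1024 states.
Smooth each crossing (0=||, 1=⌣⌢); contribution A^(Σ sign_k(1-2s_k)) * d^(L-1).
Tabulate the states by total A-exponent and number of loops L (A-exp: L × count):
  A^10: L=3 ×1
  A^8: L=2 ×4, L=4 ×6
  A^6: L=1 ×4, L=3 ×30, L=5 ×11
  A^4: L=2 ×48, L=4 ×65, L=6 ×7
  A^2: L=1 ×24, L=3 ×140, L=5 ×45, L=7 ×1
  A^0: L=2 ×129, L=4 ×117, L=6 ×6
  A^-2: L=1 ×43, L=3 ×151, L=5 ×16
  A^-4: L=2 ×96, L=4 ×24
  A^-6: L=1 ×24, L=3 ×21
  A^-8: L=2 ×10
  A^-10: L=3 ×1
Each group contributes A^e * Σ count * d^(L-1):
Powers of d = -A^2 - A^-2: d^2 = A^4 + 2 + A^-4; d^3 = -A^6 - 3*A^2 - 3*A^-2 - A^-6; d^4 = A^8 + 4*A^4 + 6 + 4*A^-4 + A^-8; d^5 = -A^10 - 5*A^6 - 10*A^2 - 10*A^-2 - 5*A^-6 - A^-10; d^6 = A^12 + 6*A^8 + 15*A^4 + 20 + 15*A^-4 + 6*A^-8 + A^-12.
  A^10 * (d^2) = A^14 + 2*A^10 + A^6
  A^8 * (4*d + 6*d^3) = -6*A^14 - 22*A^10 - 22*A^6 - 6*A^2
  A^6 * (4 + 30*d^2 + 11*d^4) = 11*A^14 + 74*A^10 + 130*A^6 + 74*A^2 + 11*A^-2
  A^4 * (48*d + 65*d^3 + 7*d^5) = -7*A^14 - 100*A^10 - 313*A^6 - 313*A^2 - 100*A^-2 - 7*A^-6
  A^2 * (24 + 140*d^2 + 45*d^4 + d^6) = A^14 + 51*A^10 + 335*A^6 + 594*A^2 + 335*A^-2 + 51*A^-6 + A^-10
  A^0 * (129*d + 117*d^3 + 6*d^5) = -6*A^10 - 147*A^6 - 540*A^2 - 540*A^-2 - 147*A^-6 - 6*A^-10
  A^-2 * (43 + 151*d^2 + 16*d^4) = 16*A^6 + 215*A^2 + 441*A^-2 + 215*A^-6 + 16*A^-10
  A^-4 * (96*d + 24*d^3) = -24*A^2 - 168*A^-2 - 168*A^-6 - 24*A^-10
  A^-6 * (24 + 21*d^2) = 21*A^-2 + 66*A^-6 + 21*A^-10
  A^-8 * (10*d) = -10*A^-6 - 10*A^-10
  A^-10 * (d^2) = A^-6 + 2*A^-10 + A^-14
Summing the groups: <K> = -A^10 + A^-6 + A^-14
Normalise by the writhe: (-A^3)^(-w) = (-A^3)^(10) = A^30, so f(A) = A^30 * <K> = -A^40 + A^24 + A^16.
Substitute A = t^(-1/4), i.e. A^e → t^(-e/4): V(t) = t^-4 + t^-6 - t^-10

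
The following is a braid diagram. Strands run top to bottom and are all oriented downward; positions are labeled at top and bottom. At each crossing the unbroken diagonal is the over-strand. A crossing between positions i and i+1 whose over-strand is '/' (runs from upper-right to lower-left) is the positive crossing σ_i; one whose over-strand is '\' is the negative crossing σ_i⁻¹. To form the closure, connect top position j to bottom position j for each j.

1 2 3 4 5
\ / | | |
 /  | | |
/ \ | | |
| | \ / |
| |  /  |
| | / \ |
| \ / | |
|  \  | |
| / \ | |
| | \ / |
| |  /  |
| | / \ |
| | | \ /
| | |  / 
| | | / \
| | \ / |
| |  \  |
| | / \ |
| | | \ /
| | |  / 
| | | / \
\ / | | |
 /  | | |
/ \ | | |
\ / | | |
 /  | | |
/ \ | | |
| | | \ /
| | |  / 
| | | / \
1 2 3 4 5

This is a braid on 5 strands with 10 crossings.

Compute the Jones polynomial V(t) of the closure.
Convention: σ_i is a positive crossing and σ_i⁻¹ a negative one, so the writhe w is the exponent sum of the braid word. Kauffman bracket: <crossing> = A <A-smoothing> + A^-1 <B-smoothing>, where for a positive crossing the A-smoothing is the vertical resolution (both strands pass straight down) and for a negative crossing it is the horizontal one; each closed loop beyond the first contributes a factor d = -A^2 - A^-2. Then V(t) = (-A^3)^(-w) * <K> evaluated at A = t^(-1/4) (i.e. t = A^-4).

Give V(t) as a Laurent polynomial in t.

Reading the diagram top to bottom ('/'-over between positions i,i+1 = s_i, '\'-over = s_i^-1): braid word = s1 s3 s2^-1 s3 s4 s3^-1 s4 s1 s1 s4.
Braid: s1 s3 s2^-1 s3 s4 s3^-1 s4 s1 s1 s4 on 5 strands, 10 crossings.
Writhe w = (#positive) - (#negative) = 8 - 2 = 6.
Enumerate smoothing states for the bracket polynomial. There are 2^10 = 1024 states.
For each crossing: s=0 is the vertical smoothing, s=1 horizontal. Crossing k contributes A^(sign_k * (1 - 2*s_k)); loop factor d = -A^2 - A^-2.
Tabulate the states by total A-exponent and number of loops L (A-exp: L × count):
  A^10: L=3 ×1
  A^8: L=2 ×6, L=4 ×4
  A^6: L=1 ×9, L=3 ×32, L=5 ×4
  A^4: L=2 ×70, L=4 ×49, L=6 ×1
  A^2: L=1 ×30, L=3 ×149, L=5 ×31
  A^0: L=2 ×99, L=4 ×144, L=6 ×9
  A^-2: L=3 ×136, L=5 ×73, L=7 ×1
  A^-4: L=4 ×101, L=6 ×19
  A^-6: L=5 ×43, L=7 ×2
  A^-8: L=6 ×10
  A^-10: L=7 ×1
Each group contributes A^e * Σ count * d^(L-1):
Powers of d = -A^2 - A^-2: d^2 = A^4 + 2 + A^-4; d^3 = -A^6 - 3*A^2 - 3*A^-2 - A^-6; d^4 = A^8 + 4*A^4 + 6 + 4*A^-4 + A^-8; d^5 = -A^10 - 5*A^6 - 10*A^2 - 10*A^-2 - 5*A^-6 - A^-10; d^6 = A^12 + 6*A^8 + 15*A^4 + 20 + 15*A^-4 + 6*A^-8 + A^-12.
  A^10 * (d^2) = A^14 + 2*A^10 + A^6
  A^8 * (6*d + 4*d^3) = -4*A^14 - 18*A^10 - 18*A^6 - 4*A^2
  A^6 * (9 + 32*d^2 + 4*d^4) = 4*A^14 + 48*A^10 + 97*A^6 + 48*A^2 + 4*A^-2
  A^4 * (70*d + 49*d^3 + d^5) = -A^14 - 54*A^10 - 227*A^6 - 227*A^2 - 54*A^-2 - A^-6
  A^2 * (30 + 149*d^2 + 31*d^4) = 31*A^10 + 273*A^6 + 514*A^2 + 273*A^-2 + 31*A^-6
  A^0 * (99*d + 144*d^3 + 9*d^5) = -9*A^10 - 189*A^6 - 621*A^2 - 621*A^-2 - 189*A^-6 - 9*A^-10
  A^-2 * (136*d^2 + 73*d^4 + d^6) = A^10 + 79*A^6 + 443*A^2 + 730*A^-2 + 443*A^-6 + 79*A^-10 + A^-14
  A^-4 * (101*d^3 + 19*d^5) = -19*A^6 - 196*A^2 - 493*A^-2 - 493*A^-6 - 196*A^-10 - 19*A^-14
  A^-6 * (43*d^4 + 2*d^6) = 2*A^6 + 55*A^2 + 202*A^-2 + 298*A^-6 + 202*A^-10 + 55*A^-14 + 2*A^-18
  A^-8 * (10*d^5) = -10*A^2 - 50*A^-2 - 100*A^-6 - 100*A^-10 - 50*A^-14 - 10*A^-18
  A^-10 * (d^6) = A^2 + 6*A^-2 + 15*A^-6 + 20*A^-10 + 15*A^-14 + 6*A^-18 + A^-22
Summing the groups: <K> = A^10 - A^6 + 3*A^2 - 3*A^-2 + 4*A^-6 - 4*A^-10 + 2*A^-14 - 2*A^-18 + A^-22
Normalise by the writhe: (-A^3)^(-w) = (-A^3)^(-6) = A^-18, so f(A) = A^-18 * <K> = A^-8 - A^-12 + 3*A^-16 - 3*A^-20 + 4*A^-24 - 4*A^-28 + 2*A^-32 - 2*A^-36 + A^-40.
Substitute A = t^(-1/4), i.e. A^e → t^(-e/4): V(t) = t^10 - 2*t^9 + 2*t^8 - 4*t^7 + 4*t^6 - 3*t^5 + 3*t^4 - t^3 + t^2

Answer: t^10 - 2*t^9 + 2*t^8 - 4*t^7 + 4*t^6 - 3*t^5 + 3*t^4 - t^3 + t^2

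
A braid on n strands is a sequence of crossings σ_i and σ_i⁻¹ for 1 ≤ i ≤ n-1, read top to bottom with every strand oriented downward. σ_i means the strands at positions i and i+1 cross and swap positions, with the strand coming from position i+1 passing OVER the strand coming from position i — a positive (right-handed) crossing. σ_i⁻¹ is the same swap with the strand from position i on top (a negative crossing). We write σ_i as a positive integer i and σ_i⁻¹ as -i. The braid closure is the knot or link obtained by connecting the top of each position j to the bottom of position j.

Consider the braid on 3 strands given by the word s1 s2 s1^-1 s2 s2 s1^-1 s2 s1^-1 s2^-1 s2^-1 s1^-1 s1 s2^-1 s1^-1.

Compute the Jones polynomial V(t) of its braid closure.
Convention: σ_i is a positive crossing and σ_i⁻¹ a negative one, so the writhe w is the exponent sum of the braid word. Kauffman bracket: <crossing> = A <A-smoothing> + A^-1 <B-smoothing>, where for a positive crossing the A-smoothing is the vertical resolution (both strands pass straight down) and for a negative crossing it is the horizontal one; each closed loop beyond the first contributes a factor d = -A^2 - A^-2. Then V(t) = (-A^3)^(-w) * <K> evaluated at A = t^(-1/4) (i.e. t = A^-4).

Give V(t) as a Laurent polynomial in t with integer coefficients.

-t + 2 - t^-1 + 2*t^-2 - t^-3 + t^-4 - t^-5

Derivation:
The presented braid s1 s2 s1^-1 s2 s2 s1^-1 s2 s1^-1 s2^-1 s2^-1 s1^-1 s1 s2^-1 s1^-1 on 3 strands reduces by inverse Markov moves (closure unchanged at each step):
  Deconjugate: the word is γ·β·γ⁻¹ with γ = s1 (prefix) and γ⁻¹ = s1^-1 (suffix); strip both.
  Deconjugate: the word is γ·β·γ⁻¹ with γ = s2 s1^-1 (prefix) and γ⁻¹ = s1 s2^-1 (suffix); strip both.
Reduced to β = s2 s2 s1^-1 s2 s1^-1 s2^-1 s2^-1 s1^-1 on 3 strands, 8 crossings.
Compute on β:
Braid: s2 s2 s1^-1 s2 s1^-1 s2^-1 s2^-1 s1^-1 on 3 strands, 8 crossings.
Writhe w = (#positive) - (#negative) = 3 - 5 = -2.
State-sum expansion of <K>. There are 2^8 = 256 states.
Each crossing splits two ways (0=vertical, 1=horizontal). The state's weight is A^(#A-smoothings - #B-smoothings) * d^(loops - 1).
Tabulate the states by total A-exponent and number of loops L (A-exp: L × count):
  A^8: L=4 ×1
  A^6: L=3 ×8
  A^4: L=2 ×23, L=4 ×5
  A^2: L=1 ×22, L=3 ×33, L=5 ×1
  A^0: L=2 ×52, L=4 ×18
  A^-2: L=1 ×13, L=3 ×37, L=5 ×6
  A^-4: L=2 ×14, L=4 ×13, L=6 ×1
  A^-6: L=3 ×6, L=5 ×2
  A^-8: L=4 ×1
Each group contributes A^e * Σ count * d^(L-1):
Powers of d = -A^2 - A^-2: d^2 = A^4 + 2 + A^-4; d^3 = -A^6 - 3*A^2 - 3*A^-2 - A^-6; d^4 = A^8 + 4*A^4 + 6 + 4*A^-4 + A^-8; d^5 = -A^10 - 5*A^6 - 10*A^2 - 10*A^-2 - 5*A^-6 - A^-10.
  A^8 * (d^3) = -A^14 - 3*A^10 - 3*A^6 - A^2
  A^6 * (8*d^2) = 8*A^10 + 16*A^6 + 8*A^2
  A^4 * (23*d + 5*d^3) = -5*A^10 - 38*A^6 - 38*A^2 - 5*A^-2
  A^2 * (22 + 33*d^2 + d^4) = A^10 + 37*A^6 + 94*A^2 + 37*A^-2 + A^-6
  A^0 * (52*d + 18*d^3) = -18*A^6 - 106*A^2 - 106*A^-2 - 18*A^-6
  A^-2 * (13 + 37*d^2 + 6*d^4) = 6*A^6 + 61*A^2 + 123*A^-2 + 61*A^-6 + 6*A^-10
  A^-4 * (14*d + 13*d^3 + d^5) = -A^6 - 18*A^2 - 63*A^-2 - 63*A^-6 - 18*A^-10 - A^-14
  A^-6 * (6*d^2 + 2*d^4) = 2*A^2 + 14*A^-2 + 24*A^-6 + 14*A^-10 + 2*A^-14
  A^-8 * (d^3) = -A^-2 - 3*A^-6 - 3*A^-10 - A^-14
Summing the groups: <K> = -A^14 + A^10 - A^6 + 2*A^2 - A^-2 + 2*A^-6 - A^-10
Normalise by the writhe: (-A^3)^(-w) = (-A^3)^(2) = A^6, so f(A) = A^6 * <K> = -A^20 + A^16 - A^12 + 2*A^8 - A^4 + 2 - A^-4.
Substitute A = t^(-1/4), i.e. A^e → t^(-e/4): V(t) = -t + 2 - t^-1 + 2*t^-2 - t^-3 + t^-4 - t^-5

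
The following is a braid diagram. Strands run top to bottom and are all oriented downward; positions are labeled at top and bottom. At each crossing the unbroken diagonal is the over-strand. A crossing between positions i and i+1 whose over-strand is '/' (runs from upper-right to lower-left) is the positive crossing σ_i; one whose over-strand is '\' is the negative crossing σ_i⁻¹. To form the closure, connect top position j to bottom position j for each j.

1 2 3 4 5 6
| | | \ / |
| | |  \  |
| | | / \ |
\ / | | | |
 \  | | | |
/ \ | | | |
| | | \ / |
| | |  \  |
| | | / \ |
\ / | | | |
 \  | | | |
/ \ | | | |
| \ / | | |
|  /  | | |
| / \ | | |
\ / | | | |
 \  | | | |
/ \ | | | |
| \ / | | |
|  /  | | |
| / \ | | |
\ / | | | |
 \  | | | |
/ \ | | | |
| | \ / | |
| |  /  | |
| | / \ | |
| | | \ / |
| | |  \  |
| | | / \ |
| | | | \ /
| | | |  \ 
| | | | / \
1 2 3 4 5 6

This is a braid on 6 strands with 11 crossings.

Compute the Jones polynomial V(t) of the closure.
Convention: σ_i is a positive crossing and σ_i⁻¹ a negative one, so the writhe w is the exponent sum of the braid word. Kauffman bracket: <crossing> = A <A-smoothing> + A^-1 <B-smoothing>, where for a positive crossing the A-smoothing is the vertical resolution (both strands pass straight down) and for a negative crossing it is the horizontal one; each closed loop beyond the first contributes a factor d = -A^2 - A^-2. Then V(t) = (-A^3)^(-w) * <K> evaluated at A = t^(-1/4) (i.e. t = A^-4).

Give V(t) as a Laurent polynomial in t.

Reading the diagram top to bottom ('/'-over between positions i,i+1 = s_i, '\'-over = s_i^-1): braid word = s4^-1 s1^-1 s4^-1 s1^-1 s2 s1^-1 s2 s1^-1 s3 s4^-1 s5^-1.
The presented braid s4^-1 s1^-1 s4^-1 s1^-1 s2 s1^-1 s2 s1^-1 s3 s4^-1 s5^-1 on 6 strands reduces by inverse Markov moves (closure unchanged at each step):
  Destabilize: the word has the form β·s5^-1 where s5^-1 occurs only as the final letter (β ∈ B_5); drop it and the last strand → 5 strands.
Reduced to β = s4^-1 s1^-1 s4^-1 s1^-1 s2 s1^-1 s2 s1^-1 s3 s4^-1 on 5 strands, 10 crossings.
Compute on β:
Braid: s4^-1 s1^-1 s4^-1 s1^-1 s2 s1^-1 s2 s1^-1 s3 s4^-1 on 5 strands, 10 crossings.
Writhe w = (#positive) - (#negative) = 3 - 7 = -4.
State-sum expansion of <K>. There are 2^10 = 1024 states.
For each crossing: s=0 is the vertical smoothing, s=1 horizontal. Crossing k contributes A^(sign_k * (1 - 2*s_k)); loop factor d = -A^2 - A^-2.
Tabulate the states by total A-exponent and number of loops L (A-exp: L × count):
  A^10: L=8 ×1
  A^8: L=7 ×10
  A^6: L=6 ×45
  A^4: L=5 ×118, L=7 ×2
  A^2: L=4 ×195, L=6 ×15
  A^0: L=3 ×203, L=5 ×49
  A^-2: L=2 ×123, L=4 ×85, L=6 ×2
  A^-4: L=1 ×33, L=3 ×78, L=5 ×9
  A^-6: L=2 ×29, L=4 ×16
  A^-8: L=3 ×9, L=5 ×1
  A^-10: L=4 ×1
Each group contributes A^e * Σ count * d^(L-1):
Powers of d = -A^2 - A^-2: d^2 = A^4 + 2 + A^-4; d^3 = -A^6 - 3*A^2 - 3*A^-2 - A^-6; d^4 = A^8 + 4*A^4 + 6 + 4*A^-4 + A^-8; d^5 = -A^10 - 5*A^6 - 10*A^2 - 10*A^-2 - 5*A^-6 - A^-10; d^6 = A^12 + 6*A^8 + 15*A^4 + 20 + 15*A^-4 + 6*A^-8 + A^-12; d^7 = -A^14 - 7*A^10 - 21*A^6 - 35*A^2 - 35*A^-2 - 21*A^-6 - 7*A^-10 - A^-14.
  A^10 * (d^7) = -A^24 - 7*A^20 - 21*A^16 - 35*A^12 - 35*A^8 - 21*A^4 - 7 - A^-4
  A^8 * (10*d^6) = 10*A^20 + 60*A^16 + 150*A^12 + 200*A^8 + 150*A^4 + 60 + 10*A^-4
  A^6 * (45*d^5) = -45*A^16 - 225*A^12 - 450*A^8 - 450*A^4 - 225 - 45*A^-4
  A^4 * (118*d^4 + 2*d^6) = 2*A^16 + 130*A^12 + 502*A^8 + 748*A^4 + 502 + 130*A^-4 + 2*A^-8
  A^2 * (195*d^3 + 15*d^5) = -15*A^12 - 270*A^8 - 735*A^4 - 735 - 270*A^-4 - 15*A^-8
  A^0 * (203*d^2 + 49*d^4) = 49*A^8 + 399*A^4 + 700 + 399*A^-4 + 49*A^-8
  A^-2 * (123*d + 85*d^3 + 2*d^5) = -2*A^8 - 95*A^4 - 398 - 398*A^-4 - 95*A^-8 - 2*A^-12
  A^-4 * (33 + 78*d^2 + 9*d^4) = 9*A^4 + 114 + 243*A^-4 + 114*A^-8 + 9*A^-12
  A^-6 * (29*d + 16*d^3) = -16 - 77*A^-4 - 77*A^-8 - 16*A^-12
  A^-8 * (9*d^2 + d^4) = 1 + 13*A^-4 + 24*A^-8 + 13*A^-12 + A^-16
  A^-10 * (d^3) = -A^-4 - 3*A^-8 - 3*A^-12 - A^-16
Summing the groups: <K> = -A^24 + 3*A^20 - 4*A^16 + 5*A^12 - 6*A^8 + 5*A^4 - 4 + 3*A^-4 - A^-8 + A^-12
Normalise by the writhe: (-A^3)^(-w) = (-A^3)^(4) = A^12, so f(A) = A^12 * <K> = -A^36 + 3*A^32 - 4*A^28 + 5*A^24 - 6*A^20 + 5*A^16 - 4*A^12 + 3*A^8 - A^4 + 1.
Substitute A = t^(-1/4), i.e. A^e → t^(-e/4): V(t) = 1 - t^-1 + 3*t^-2 - 4*t^-3 + 5*t^-4 - 6*t^-5 + 5*t^-6 - 4*t^-7 + 3*t^-8 - t^-9

Answer: 1 - t^-1 + 3*t^-2 - 4*t^-3 + 5*t^-4 - 6*t^-5 + 5*t^-6 - 4*t^-7 + 3*t^-8 - t^-9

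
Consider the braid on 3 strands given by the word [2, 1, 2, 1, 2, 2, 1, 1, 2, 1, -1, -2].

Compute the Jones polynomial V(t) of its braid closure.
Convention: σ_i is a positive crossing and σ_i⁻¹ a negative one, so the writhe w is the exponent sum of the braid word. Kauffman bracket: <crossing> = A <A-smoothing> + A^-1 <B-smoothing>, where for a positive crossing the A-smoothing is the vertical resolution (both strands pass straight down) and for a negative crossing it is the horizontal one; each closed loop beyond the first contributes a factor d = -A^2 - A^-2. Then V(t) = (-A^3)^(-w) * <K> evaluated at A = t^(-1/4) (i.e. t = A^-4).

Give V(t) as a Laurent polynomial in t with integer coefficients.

The presented braid s2 s1 s2 s1 s2 s2 s1 s1 s2 s1 s1^-1 s2^-1 on 3 strands reduces by inverse Markov moves (closure unchanged at each step):
  Deconjugate: the word is γ·β·γ⁻¹ with γ = s2 (prefix) and γ⁻¹ = s2^-1 (suffix); strip both.
  Deconjugate: the word is γ·β·γ⁻¹ with γ = s1 (prefix) and γ⁻¹ = s1^-1 (suffix); strip both.
Reduced to β = s2 s1 s2 s2 s1 s1 s2 s1 on 3 strands, 8 crossings.
Compute on β:
Braid: s2 s1 s2 s2 s1 s1 s2 s1 on 3 strands, 8 crossings.
Writhe w = (#positive) - (#negative) = 8 - 0 = 8.
Enumerate smoothing states for the bracket polynomial. There are 2^8 = 256 states.
For each crossing: s=0 is the vertical smoothing, s=1 horizontal. Crossing k contributes A^(sign_k * (1 - 2*s_k)); loop factor d = -A^2 - A^-2.
Tabulate the states by total A-exponent and number of loops L (A-exp: L × count):
  A^8: L=3 ×1
  A^6: L=2 ×8
  A^4: L=1 ×16, L=3 ×12
  A^2: L=2 ×48, L=4 ×8
  A^0: L=1 ×17, L=3 ×51, L=5 ×2
  A^-2: L=2 ×34, L=4 ×22
  A^-4: L=1 ×4, L=3 ×21, L=5 ×3
  A^-6: L=2 ×4, L=4 ×4
  A^-8: L=3 ×1
Each group contributes A^e * Σ count * d^(L-1):
Powers of d = -A^2 - A^-2: d^2 = A^4 + 2 + A^-4; d^3 = -A^6 - 3*A^2 - 3*A^-2 - A^-6; d^4 = A^8 + 4*A^4 + 6 + 4*A^-4 + A^-8.
  A^8 * (d^2) = A^12 + 2*A^8 + A^4
  A^6 * (8*d) = -8*A^8 - 8*A^4
  A^4 * (16 + 12*d^2) = 12*A^8 + 40*A^4 + 12
  A^2 * (48*d + 8*d^3) = -8*A^8 - 72*A^4 - 72 - 8*A^-4
  A^0 * (17 + 51*d^2 + 2*d^4) = 2*A^8 + 59*A^4 + 131 + 59*A^-4 + 2*A^-8
  A^-2 * (34*d + 22*d^3) = -22*A^4 - 100 - 100*A^-4 - 22*A^-8
  A^-4 * (4 + 21*d^2 + 3*d^4) = 3*A^4 + 33 + 64*A^-4 + 33*A^-8 + 3*A^-12
  A^-6 * (4*d + 4*d^3) = -4 - 16*A^-4 - 16*A^-8 - 4*A^-12
  A^-8 * (d^2) = A^-4 + 2*A^-8 + A^-12
Summing the groups: <K> = A^12 + A^4 - A^-8
Normalise by the writhe: (-A^3)^(-w) = (-A^3)^(-8) = A^-24, so f(A) = A^-24 * <K> = A^-12 + A^-20 - A^-32.
Substitute A = t^(-1/4), i.e. A^e → t^(-e/4): V(t) = -t^8 + t^5 + t^3

Answer: -t^8 + t^5 + t^3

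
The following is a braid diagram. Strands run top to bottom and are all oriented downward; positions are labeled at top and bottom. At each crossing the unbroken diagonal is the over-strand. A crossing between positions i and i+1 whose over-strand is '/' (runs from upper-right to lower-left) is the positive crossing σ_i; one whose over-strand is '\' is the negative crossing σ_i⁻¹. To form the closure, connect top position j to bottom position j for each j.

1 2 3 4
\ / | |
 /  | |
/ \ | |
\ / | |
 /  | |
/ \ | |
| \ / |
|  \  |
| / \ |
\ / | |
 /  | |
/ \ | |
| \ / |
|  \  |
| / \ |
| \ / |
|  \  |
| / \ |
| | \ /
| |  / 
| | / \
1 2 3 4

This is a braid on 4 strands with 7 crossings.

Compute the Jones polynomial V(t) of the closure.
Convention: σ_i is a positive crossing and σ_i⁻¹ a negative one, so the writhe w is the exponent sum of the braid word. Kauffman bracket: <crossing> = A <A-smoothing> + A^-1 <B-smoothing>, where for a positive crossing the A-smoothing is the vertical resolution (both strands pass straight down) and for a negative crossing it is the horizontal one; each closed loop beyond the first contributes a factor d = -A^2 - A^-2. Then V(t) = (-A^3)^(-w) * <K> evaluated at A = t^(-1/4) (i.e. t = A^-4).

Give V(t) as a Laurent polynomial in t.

Reading the diagram top to bottom ('/'-over between positions i,i+1 = s_i, '\'-over = s_i^-1): braid word = s1 s1 s2^-1 s1 s2^-1 s2^-1 s3.
The presented braid s1 s1 s2^-1 s1 s2^-1 s2^-1 s3 on 4 strands reduces by inverse Markov moves (closure unchanged at each step):
  Destabilize: the word has the form β·s3 where s3 occurs only as the final letter (β ∈ B_3); drop it and the last strand → 3 strands.
Reduced to β = s1 s1 s2^-1 s1 s2^-1 s2^-1 on 3 strands, 6 crossings.
Compute on β:
Braid: s1 s1 s2^-1 s1 s2^-1 s2^-1 on 3 strands, 6 crossings.
Writhe w = (#positive) - (#negative) = 3 - 3 = 0.
Computing the Kauffman bracket via state sum. There are 2^6 = 64 states.
Each crossing splits two ways (0=vertical, 1=horizontal). The state's weight is A^(#A-smoothings - #B-smoothings) * d^(loops - 1).
Tabulate the states by total A-exponent and number of loops L (A-exp: L × count):
  A^6: L=4 ×1
  A^4: L=3 ×6
  A^2: L=2 ×14, L=4 ×1
  A^0: L=1 ×13, L=3 ×7
  A^-2: L=2 ×14, L=4 ×1
  A^-4: L=3 ×6
  A^-6: L=4 ×1
Each group contributes A^e * Σ count * d^(L-1):
Powers of d = -A^2 - A^-2: d^2 = A^4 + 2 + A^-4; d^3 = -A^6 - 3*A^2 - 3*A^-2 - A^-6.
  A^6 * (d^3) = -A^12 - 3*A^8 - 3*A^4 - 1
  A^4 * (6*d^2) = 6*A^8 + 12*A^4 + 6
  A^2 * (14*d + d^3) = -A^8 - 17*A^4 - 17 - A^-4
  A^0 * (13 + 7*d^2) = 7*A^4 + 27 + 7*A^-4
  A^-2 * (14*d + d^3) = -A^4 - 17 - 17*A^-4 - A^-8
  A^-4 * (6*d^2) = 6 + 12*A^-4 + 6*A^-8
  A^-6 * (d^3) = -1 - 3*A^-4 - 3*A^-8 - A^-12
Summing the groups: <K> = -A^12 + 2*A^8 - 2*A^4 + 3 - 2*A^-4 + 2*A^-8 - A^-12
Normalise by the writhe: (-A^3)^(-w) = (-A^3)^(0) = 1, so f(A) = 1 * <K> = -A^12 + 2*A^8 - 2*A^4 + 3 - 2*A^-4 + 2*A^-8 - A^-12.
Substitute A = t^(-1/4), i.e. A^e → t^(-e/4): V(t) = -t^3 + 2*t^2 - 2*t + 3 - 2*t^-1 + 2*t^-2 - t^-3

Answer: -t^3 + 2*t^2 - 2*t + 3 - 2*t^-1 + 2*t^-2 - t^-3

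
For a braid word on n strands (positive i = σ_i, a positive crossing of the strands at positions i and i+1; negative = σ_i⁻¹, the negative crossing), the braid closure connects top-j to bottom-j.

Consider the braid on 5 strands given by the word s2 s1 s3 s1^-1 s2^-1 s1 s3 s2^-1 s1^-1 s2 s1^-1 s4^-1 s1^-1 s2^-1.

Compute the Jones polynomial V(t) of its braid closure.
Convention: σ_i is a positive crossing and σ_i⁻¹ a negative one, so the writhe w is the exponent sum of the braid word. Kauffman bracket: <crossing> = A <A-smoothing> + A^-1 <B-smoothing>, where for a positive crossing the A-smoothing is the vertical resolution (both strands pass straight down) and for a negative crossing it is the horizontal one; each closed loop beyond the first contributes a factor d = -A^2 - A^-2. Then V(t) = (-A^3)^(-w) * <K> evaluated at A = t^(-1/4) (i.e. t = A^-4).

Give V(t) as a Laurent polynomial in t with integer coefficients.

t^2 - 2*t + 3 - 3*t^-1 + 3*t^-2 - 2*t^-3 + 2*t^-4 - t^-5

Derivation:
The presented braid s2 s1 s3 s1^-1 s2^-1 s1 s3 s2^-1 s1^-1 s2 s1^-1 s4^-1 s1^-1 s2^-1 on 5 strands reduces by inverse Markov moves (closure unchanged at each step):
  Deconjugate: the word is γ·β·γ⁻¹ with γ = s2 s1 (prefix) and γ⁻¹ = s1^-1 s2^-1 (suffix); strip both.
  Destabilize: the word has the form β·s4^-1 where s4^-1 occurs only as the final letter (β ∈ B_4); drop it and the last strand → 4 strands.
Reduced to β = s3 s1^-1 s2^-1 s1 s3 s2^-1 s1^-1 s2 s1^-1 on 4 strands, 9 crossings.
Compute on β:
Braid: s3 s1^-1 s2^-1 s1 s3 s2^-1 s1^-1 s2 s1^-1 on 4 strands, 9 crossings.
Writhe w = (#positive) - (#negative) = 4 - 5 = -1.
Computing the Kauffman bracket via state sum. There are 2^9 = 512 states.
Each crossing splits two ways (0=vertical, 1=horizontal). The state's weight is A^(#A-smoothings - #B-smoothings) * d^(loops - 1).
Tabulate the states by total A-exponent and number of loops L (A-exp: L × count):
  A^9: L=5 ×1
  A^7: L=4 ×9
  A^5: L=3 ×32, L=5 ×4
  A^3: L=2 ×53, L=4 ×30, L=6 ×1
  A^1: L=1 ×35, L=3 ×80, L=5 ×11
  A^-1: L=2 ×86, L=4 ×39, L=6 ×1
  A^-3: L=1 ×21, L=3 ×58, L=5 ×5
  A^-5: L=2 ×26, L=4 ×10
  A^-7: L=1 ×3, L=3 ×6
  A^-9: L=2 ×1
Each group contributes A^e * Σ count * d^(L-1):
Powers of d = -A^2 - A^-2: d^2 = A^4 + 2 + A^-4; d^3 = -A^6 - 3*A^2 - 3*A^-2 - A^-6; d^4 = A^8 + 4*A^4 + 6 + 4*A^-4 + A^-8; d^5 = -A^10 - 5*A^6 - 10*A^2 - 10*A^-2 - 5*A^-6 - A^-10.
  A^9 * (d^4) = A^17 + 4*A^13 + 6*A^9 + 4*A^5 + A
  A^7 * (9*d^3) = -9*A^13 - 27*A^9 - 27*A^5 - 9*A
  A^5 * (32*d^2 + 4*d^4) = 4*A^13 + 48*A^9 + 88*A^5 + 48*A + 4*A^-3
  A^3 * (53*d + 30*d^3 + d^5) = -A^13 - 35*A^9 - 153*A^5 - 153*A - 35*A^-3 - A^-7
  A^1 * (35 + 80*d^2 + 11*d^4) = 11*A^9 + 124*A^5 + 261*A + 124*A^-3 + 11*A^-7
  A^-1 * (86*d + 39*d^3 + d^5) = -A^9 - 44*A^5 - 213*A - 213*A^-3 - 44*A^-7 - A^-11
  A^-3 * (21 + 58*d^2 + 5*d^4) = 5*A^5 + 78*A + 167*A^-3 + 78*A^-7 + 5*A^-11
  A^-5 * (26*d + 10*d^3) = -10*A - 56*A^-3 - 56*A^-7 - 10*A^-11
  A^-7 * (3 + 6*d^2) = 6*A^-3 + 15*A^-7 + 6*A^-11
  A^-9 * (d) = -A^-7 - A^-11
Summing the groups: <K> = A^17 - 2*A^13 + 2*A^9 - 3*A^5 + 3*A - 3*A^-3 + 2*A^-7 - A^-11
Normalise by the writhe: (-A^3)^(-w) = (-A^3)^(1) = -A^3, so f(A) = -A^3 * <K> = -A^20 + 2*A^16 - 2*A^12 + 3*A^8 - 3*A^4 + 3 - 2*A^-4 + A^-8.
Substitute A = t^(-1/4), i.e. A^e → t^(-e/4): V(t) = t^2 - 2*t + 3 - 3*t^-1 + 3*t^-2 - 2*t^-3 + 2*t^-4 - t^-5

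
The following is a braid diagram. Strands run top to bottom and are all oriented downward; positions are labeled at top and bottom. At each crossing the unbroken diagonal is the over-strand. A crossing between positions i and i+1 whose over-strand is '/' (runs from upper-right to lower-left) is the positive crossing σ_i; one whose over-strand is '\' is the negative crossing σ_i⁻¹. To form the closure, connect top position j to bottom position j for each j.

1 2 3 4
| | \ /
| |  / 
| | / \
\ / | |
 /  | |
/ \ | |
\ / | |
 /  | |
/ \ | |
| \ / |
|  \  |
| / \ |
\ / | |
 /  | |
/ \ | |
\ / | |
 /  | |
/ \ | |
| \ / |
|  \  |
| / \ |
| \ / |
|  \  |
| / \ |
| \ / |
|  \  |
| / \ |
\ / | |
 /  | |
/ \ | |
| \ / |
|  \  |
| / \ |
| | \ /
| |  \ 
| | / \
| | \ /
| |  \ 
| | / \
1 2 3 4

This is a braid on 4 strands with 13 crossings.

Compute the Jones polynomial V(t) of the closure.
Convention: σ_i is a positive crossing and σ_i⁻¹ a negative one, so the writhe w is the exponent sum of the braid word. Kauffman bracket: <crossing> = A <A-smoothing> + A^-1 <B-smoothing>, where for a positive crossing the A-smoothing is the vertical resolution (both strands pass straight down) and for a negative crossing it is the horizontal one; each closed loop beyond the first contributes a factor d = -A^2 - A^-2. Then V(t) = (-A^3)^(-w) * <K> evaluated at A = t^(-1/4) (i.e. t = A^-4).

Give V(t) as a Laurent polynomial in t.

Reading the diagram top to bottom ('/'-over between positions i,i+1 = s_i, '\'-over = s_i^-1): braid word = s3 s1 s1 s2^-1 s1 s1 s2^-1 s2^-1 s2^-1 s1 s2^-1 s3^-1 s3^-1.
The presented braid s3 s1 s1 s2^-1 s1 s1 s2^-1 s2^-1 s2^-1 s1 s2^-1 s3^-1 s3^-1 on 4 strands reduces by inverse Markov moves (closure unchanged at each step):
  Deconjugate: the word is γ·β·γ⁻¹ with γ = s3 (prefix) and γ⁻¹ = s3^-1 (suffix); strip both.
  Destabilize: the word has the form β·s3^-1 where s3^-1 occurs only as the final letter (β ∈ B_3); drop it and the last strand → 3 strands.
Reduced to β = s1 s1 s2^-1 s1 s1 s2^-1 s2^-1 s2^-1 s1 s2^-1 on 3 strands, 10 crossings.
Compute on β:
Braid: s1 s1 s2^-1 s1 s1 s2^-1 s2^-1 s2^-1 s1 s2^-1 on 3 strands, 10 crossings.
Writhe w = (#positive) - (#negative) = 5 - 5 = 0.
Computing the Kauffman bracket via state sum. There are 2^10 = 1024 states.
Smooth each crossing (0=||, 1=⌣⌢); contribution A^(Σ sign_k(1-2s_k)) * d^(L-1).
Tabulate the states by total A-exponent and number of loops L (A-exp: L × count):
  A^10: L=6 ×1
  A^8: L=5 ×10
  A^6: L=4 ×43, L=6 ×2
  A^4: L=3 ×98, L=5 ×22
  A^2: L=2 ×121, L=4 ×83, L=6 ×6
  A^0: L=1 ×73, L=3 ×140, L=5 ×38, L=7 ×1
  A^-2: L=2 ×121, L=4 ×79, L=6 ×10
  A^-4: L=3 ×95, L=5 ×24, L=7 ×1
  A^-6: L=4 ×42, L=6 ×3
  A^-8: L=5 ×10
  A^-10: L=6 ×1
Each group contributes A^e * Σ count * d^(L-1):
Powers of d = -A^2 - A^-2: d^2 = A^4 + 2 + A^-4; d^3 = -A^6 - 3*A^2 - 3*A^-2 - A^-6; d^4 = A^8 + 4*A^4 + 6 + 4*A^-4 + A^-8; d^5 = -A^10 - 5*A^6 - 10*A^2 - 10*A^-2 - 5*A^-6 - A^-10; d^6 = A^12 + 6*A^8 + 15*A^4 + 20 + 15*A^-4 + 6*A^-8 + A^-12.
  A^10 * (d^5) = -A^20 - 5*A^16 - 10*A^12 - 10*A^8 - 5*A^4 - 1
  A^8 * (10*d^4) = 10*A^16 + 40*A^12 + 60*A^8 + 40*A^4 + 10
  A^6 * (43*d^3 + 2*d^5) = -2*A^16 - 53*A^12 - 149*A^8 - 149*A^4 - 53 - 2*A^-4
  A^4 * (98*d^2 + 22*d^4) = 22*A^12 + 186*A^8 + 328*A^4 + 186 + 22*A^-4
  A^2 * (121*d + 83*d^3 + 6*d^5) = -6*A^12 - 113*A^8 - 430*A^4 - 430 - 113*A^-4 - 6*A^-8
  A^0 * (73 + 140*d^2 + 38*d^4 + d^6) = A^12 + 44*A^8 + 307*A^4 + 601 + 307*A^-4 + 44*A^-8 + A^-12
  A^-2 * (121*d + 79*d^3 + 10*d^5) = -10*A^8 - 129*A^4 - 458 - 458*A^-4 - 129*A^-8 - 10*A^-12
  A^-4 * (95*d^2 + 24*d^4 + d^6) = A^8 + 30*A^4 + 206 + 354*A^-4 + 206*A^-8 + 30*A^-12 + A^-16
  A^-6 * (42*d^3 + 3*d^5) = -3*A^4 - 57 - 156*A^-4 - 156*A^-8 - 57*A^-12 - 3*A^-16
  A^-8 * (10*d^4) = 10 + 40*A^-4 + 60*A^-8 + 40*A^-12 + 10*A^-16
  A^-10 * (d^5) = -1 - 5*A^-4 - 10*A^-8 - 10*A^-12 - 5*A^-16 - A^-20
Summing the groups: <K> = -A^20 + 3*A^16 - 6*A^12 + 9*A^8 - 11*A^4 + 13 - 11*A^-4 + 9*A^-8 - 6*A^-12 + 3*A^-16 - A^-20
Normalise by the writhe: (-A^3)^(-w) = (-A^3)^(0) = 1, so f(A) = 1 * <K> = -A^20 + 3*A^16 - 6*A^12 + 9*A^8 - 11*A^4 + 13 - 11*A^-4 + 9*A^-8 - 6*A^-12 + 3*A^-16 - A^-20.
Substitute A = t^(-1/4), i.e. A^e → t^(-e/4): V(t) = -t^5 + 3*t^4 - 6*t^3 + 9*t^2 - 11*t + 13 - 11*t^-1 + 9*t^-2 - 6*t^-3 + 3*t^-4 - t^-5

Answer: -t^5 + 3*t^4 - 6*t^3 + 9*t^2 - 11*t + 13 - 11*t^-1 + 9*t^-2 - 6*t^-3 + 3*t^-4 - t^-5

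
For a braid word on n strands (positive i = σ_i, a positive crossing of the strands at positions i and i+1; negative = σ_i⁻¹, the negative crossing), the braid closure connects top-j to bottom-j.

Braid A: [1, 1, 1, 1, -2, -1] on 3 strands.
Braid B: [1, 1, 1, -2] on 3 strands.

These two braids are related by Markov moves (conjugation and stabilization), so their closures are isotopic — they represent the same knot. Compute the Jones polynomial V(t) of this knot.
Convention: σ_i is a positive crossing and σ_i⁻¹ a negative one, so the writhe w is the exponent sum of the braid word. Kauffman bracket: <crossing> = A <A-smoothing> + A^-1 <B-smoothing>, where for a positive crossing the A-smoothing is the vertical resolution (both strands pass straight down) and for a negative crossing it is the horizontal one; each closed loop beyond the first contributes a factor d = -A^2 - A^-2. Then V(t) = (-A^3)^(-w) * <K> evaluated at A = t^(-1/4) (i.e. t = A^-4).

Markov-equivalent braids have isotopic closures, hence identical knot invariants. Strip the Markov moves from each word to reach a common short braid β, then compute V(t) once on β.
Braid A: s1 s1 s1 s1 s2^-1 s1^-1 on 3 strands reduces by inverse Markov moves (closure unchanged at each step):
  Deconjugate: the word is γ·β·γ⁻¹ with γ = s1 (prefix) and γ⁻¹ = s1^-1 (suffix); strip both.
  Destabilize: the word has the form β·s2^-1 where s2^-1 occurs only as the final letter (β ∈ B_2); drop it and the last strand → 2 strands.
Reduced to β = s1 s1 s1 on 2 strands, 3 crossings.
Braid B: s1 s1 s1 s2^-1 on 3 strands reduces by inverse Markov moves (closure unchanged at each step):
  Destabilize: the word has the form β·s2^-1 where s2^-1 occurs only as the final letter (β ∈ B_2); drop it and the last strand → 2 strands.
Reduced to β = s1 s1 s1 on 2 strands, 3 crossings.
Both give the same β = s1 s1 s1 on 2 strands, so one state sum suffices:
Braid: s1 s1 s1 on 2 strands, 3 crossings.
Writhe w = (#positive) - (#negative) = 3 - 0 = 3.
Enumerate smoothing states for the bracket polynomial. There are 2^3 = 8 states.
Smooth each crossing (0=||, 1=⌣⌢); contribution A^(Σ sign_k(1-2s_k)) * d^(L-1).
  state 000: A-exp=+3, loops=2, term = A^3 * d^1
  state 001: A-exp=+1, loops=1, term = A^1 * d^0
  state 010: A-exp=+1, loops=1, term = A^1 * d^0
  state 011: A-exp=-1, loops=2, term = A^-1 * d^1
  state 100: A-exp=+1, loops=1, term = A^1 * d^0
  state 101: A-exp=-1, loops=2, term = A^-1 * d^1
  state 110: A-exp=-1, loops=2, term = A^-1 * d^1
  state 111: A-exp=-3, loops=3, term = A^-3 * d^2
Collect the terms by A-exponent (count of states per loop number):
Powers of d = -A^2 - A^-2: d^2 = A^4 + 2 + A^-4.
  A^3 * (d) = -A^5 - A
  A^1 * (3) = 3*A
  A^-1 * (3*d) = -3*A - 3*A^-3
  A^-3 * (d^2) = A + 2*A^-3 + A^-7
Summing the groups: <K> = -A^5 - A^-3 + A^-7
Normalise by the writhe: (-A^3)^(-w) = (-A^3)^(-3) = -A^-9, so f(A) = -A^-9 * <K> = A^-4 + A^-12 - A^-16.
Substitute A = t^(-1/4), i.e. A^e → t^(-e/4): V(t) = -t^4 + t^3 + t

Answer: -t^4 + t^3 + t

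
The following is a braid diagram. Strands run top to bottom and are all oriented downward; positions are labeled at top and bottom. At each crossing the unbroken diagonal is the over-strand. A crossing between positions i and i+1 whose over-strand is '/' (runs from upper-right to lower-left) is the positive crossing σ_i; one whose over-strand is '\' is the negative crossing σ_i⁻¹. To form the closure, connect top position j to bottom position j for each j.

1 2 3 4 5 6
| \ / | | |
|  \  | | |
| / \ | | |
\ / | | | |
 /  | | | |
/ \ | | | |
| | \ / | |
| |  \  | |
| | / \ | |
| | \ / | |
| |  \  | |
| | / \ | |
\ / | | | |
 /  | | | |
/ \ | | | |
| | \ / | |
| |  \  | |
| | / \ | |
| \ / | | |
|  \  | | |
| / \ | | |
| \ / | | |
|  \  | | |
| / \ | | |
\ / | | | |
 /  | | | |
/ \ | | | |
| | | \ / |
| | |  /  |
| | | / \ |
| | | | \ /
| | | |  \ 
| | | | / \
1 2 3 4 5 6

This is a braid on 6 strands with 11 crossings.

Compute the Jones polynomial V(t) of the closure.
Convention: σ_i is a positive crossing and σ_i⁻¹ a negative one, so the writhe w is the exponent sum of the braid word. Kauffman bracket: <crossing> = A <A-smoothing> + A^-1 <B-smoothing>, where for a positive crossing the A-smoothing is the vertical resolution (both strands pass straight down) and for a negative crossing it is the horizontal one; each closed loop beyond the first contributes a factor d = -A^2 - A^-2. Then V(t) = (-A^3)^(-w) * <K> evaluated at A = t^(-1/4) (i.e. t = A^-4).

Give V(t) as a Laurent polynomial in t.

Reading the diagram top to bottom ('/'-over between positions i,i+1 = s_i, '\'-over = s_i^-1): braid word = s2^-1 s1 s3^-1 s3^-1 s1 s3^-1 s2^-1 s2^-1 s1 s4 s5^-1.
The presented braid s2^-1 s1 s3^-1 s3^-1 s1 s3^-1 s2^-1 s2^-1 s1 s4 s5^-1 on 6 strands reduces by inverse Markov moves (closure unchanged at each step):
  Destabilize: the word has the form β·s5^-1 where s5^-1 occurs only as the final letter (β ∈ B_5); drop it and the last strand → 5 strands.
  Destabilize: the word has the form β·s4 where s4 occurs only as the final letter (β ∈ B_4); drop it and the last strand → 4 strands.
Reduced to β = s2^-1 s1 s3^-1 s3^-1 s1 s3^-1 s2^-1 s2^-1 s1 on 4 strands, 9 crossings.
Compute on β:
Braid: s2^-1 s1 s3^-1 s3^-1 s1 s3^-1 s2^-1 s2^-1 s1 on 4 strands, 9 crossings.
Writhe w = (#positive) - (#negative) = 3 - 6 = -3.
Enumerate smoothing states for the bracket polynomial. There are 2^9 = 512 states.
Each crossing splits two ways (0=vertical, 1=horizontal). The state's weight is A^(#A-smoothings - #B-smoothings) * d^(loops - 1).
Tabulate the states by total A-exponent and number of loops L (A-exp: L × count):
  A^9: L=6 ×1
  A^7: L=5 ×9
  A^5: L=4 ×35, L=6 ×1
  A^3: L=3 ×73, L=5 ×11
  A^1: L=2 ×81, L=4 ×44, L=6 ×1
  A^-1: L=1 ×39, L=3 ×77, L=5 ×10
  A^-3: L=2 ×55, L=4 ×28, L=6 ×1
  A^-5: L=3 ×32, L=5 ×4
  A^-7: L=4 ×9
  A^-9: L=5 ×1
Each group contributes A^e * Σ count * d^(L-1):
Powers of d = -A^2 - A^-2: d^2 = A^4 + 2 + A^-4; d^3 = -A^6 - 3*A^2 - 3*A^-2 - A^-6; d^4 = A^8 + 4*A^4 + 6 + 4*A^-4 + A^-8; d^5 = -A^10 - 5*A^6 - 10*A^2 - 10*A^-2 - 5*A^-6 - A^-10.
  A^9 * (d^5) = -A^19 - 5*A^15 - 10*A^11 - 10*A^7 - 5*A^3 - A^-1
  A^7 * (9*d^4) = 9*A^15 + 36*A^11 + 54*A^7 + 36*A^3 + 9*A^-1
  A^5 * (35*d^3 + d^5) = -A^15 - 40*A^11 - 115*A^7 - 115*A^3 - 40*A^-1 - A^-5
  A^3 * (73*d^2 + 11*d^4) = 11*A^11 + 117*A^7 + 212*A^3 + 117*A^-1 + 11*A^-5
  A^1 * (81*d + 44*d^3 + d^5) = -A^11 - 49*A^7 - 223*A^3 - 223*A^-1 - 49*A^-5 - A^-9
  A^-1 * (39 + 77*d^2 + 10*d^4) = 10*A^7 + 117*A^3 + 253*A^-1 + 117*A^-5 + 10*A^-9
  A^-3 * (55*d + 28*d^3 + d^5) = -A^7 - 33*A^3 - 149*A^-1 - 149*A^-5 - 33*A^-9 - A^-13
  A^-5 * (32*d^2 + 4*d^4) = 4*A^3 + 48*A^-1 + 88*A^-5 + 48*A^-9 + 4*A^-13
  A^-7 * (9*d^3) = -9*A^-1 - 27*A^-5 - 27*A^-9 - 9*A^-13
  A^-9 * (d^4) = A^-1 + 4*A^-5 + 6*A^-9 + 4*A^-13 + A^-17
Summing the groups: <K> = -A^19 + 3*A^15 - 4*A^11 + 6*A^7 - 7*A^3 + 6*A^-1 - 6*A^-5 + 3*A^-9 - 2*A^-13 + A^-17
Normalise by the writhe: (-A^3)^(-w) = (-A^3)^(3) = -A^9, so f(A) = -A^9 * <K> = A^28 - 3*A^24 + 4*A^20 - 6*A^16 + 7*A^12 - 6*A^8 + 6*A^4 - 3 + 2*A^-4 - A^-8.
Substitute A = t^(-1/4), i.e. A^e → t^(-e/4): V(t) = -t^2 + 2*t - 3 + 6*t^-1 - 6*t^-2 + 7*t^-3 - 6*t^-4 + 4*t^-5 - 3*t^-6 + t^-7

Answer: -t^2 + 2*t - 3 + 6*t^-1 - 6*t^-2 + 7*t^-3 - 6*t^-4 + 4*t^-5 - 3*t^-6 + t^-7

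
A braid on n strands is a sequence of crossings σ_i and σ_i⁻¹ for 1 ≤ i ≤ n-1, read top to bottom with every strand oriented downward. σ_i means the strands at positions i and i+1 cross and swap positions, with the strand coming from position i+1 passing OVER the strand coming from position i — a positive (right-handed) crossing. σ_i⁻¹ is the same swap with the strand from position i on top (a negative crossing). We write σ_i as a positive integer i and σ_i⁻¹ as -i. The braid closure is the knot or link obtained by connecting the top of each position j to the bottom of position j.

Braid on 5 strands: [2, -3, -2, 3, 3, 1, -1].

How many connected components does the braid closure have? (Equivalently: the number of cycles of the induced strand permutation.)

Track the strand permutation on 5 strands, starting from identity.
  step 1: s2 swaps positions 2,3 -> [1 3 2 4 5]
  step 2: s3^-1 swaps positions 3,4 -> [1 3 4 2 5]
  step 3: s2^-1 swaps positions 2,3 -> [1 4 3 2 5]
  step 4: s3 swaps positions 3,4 -> [1 4 2 3 5]
  step 5: s3 swaps positions 3,4 -> [1 4 3 2 5]
  step 6: s1 swaps positions 1,2 -> [4 1 3 2 5]
  step 7: s1^-1 swaps positions 1,2 -> [1 4 3 2 5]
Final permutation (position -> original strand): [1 4 3 2 5]
Closure components = cycle count of this permutation = 4.

Answer: 4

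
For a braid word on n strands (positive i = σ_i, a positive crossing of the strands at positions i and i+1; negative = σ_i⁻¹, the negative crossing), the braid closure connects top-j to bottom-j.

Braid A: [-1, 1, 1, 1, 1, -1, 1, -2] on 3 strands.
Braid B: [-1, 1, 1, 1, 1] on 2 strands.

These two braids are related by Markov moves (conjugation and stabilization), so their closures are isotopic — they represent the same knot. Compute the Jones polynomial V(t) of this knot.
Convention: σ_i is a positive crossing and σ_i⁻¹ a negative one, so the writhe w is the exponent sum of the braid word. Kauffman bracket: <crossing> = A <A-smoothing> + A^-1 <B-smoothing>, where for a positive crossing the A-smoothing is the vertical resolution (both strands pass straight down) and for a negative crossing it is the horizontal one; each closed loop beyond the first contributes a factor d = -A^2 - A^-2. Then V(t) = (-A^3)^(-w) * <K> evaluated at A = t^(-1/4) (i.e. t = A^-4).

Markov-equivalent braids have isotopic closures, hence identical knot invariants. Strip the Markov moves from each word to reach a common short braid β, then compute V(t) once on β.
Braid A: s1^-1 s1 s1 s1 s1 s1^-1 s1 s2^-1 on 3 strands reduces by inverse Markov moves (closure unchanged at each step):
  Destabilize: the word has the form β·s2^-1 where s2^-1 occurs only as the final letter (β ∈ B_2); drop it and the last strand → 2 strands.
  Deconjugate: the word is γ·β·γ⁻¹ with γ = s1^-1 s1 (prefix) and γ⁻¹ = s1^-1 s1 (suffix); strip both.
Reduced to β = s1 s1 s1 on 2 strands, 3 crossings.
Braid B: s1^-1 s1 s1 s1 s1 on 2 strands reduces by inverse Markov moves (closure unchanged at each step):
  Deconjugate: the word is γ·β·γ⁻¹ with γ = s1^-1 (prefix) and γ⁻¹ = s1 (suffix); strip both.
Reduced to β = s1 s1 s1 on 2 strands, 3 crossings.
Both give the same β = s1 s1 s1 on 2 strands, so one state sum suffices:
Braid: s1 s1 s1 on 2 strands, 3 crossings.
Writhe w = (#positive) - (#negative) = 3 - 0 = 3.
Enumerate smoothing states for the bracket polynomial. There are 2^3 = 8 states.
Each crossing splits two ways (0=vertical, 1=horizontal). The state's weight is A^(#A-smoothings - #B-smoothings) * d^(loops - 1).
  state 000: A-exp=+3, loops=2, term = A^3 * d^1
  state 001: A-exp=+1, loops=1, term = A^1 * d^0
  state 010: A-exp=+1, loops=1, term = A^1 * d^0
  state 011: A-exp=-1, loops=2, term = A^-1 * d^1
  state 100: A-exp=+1, loops=1, term = A^1 * d^0
  state 101: A-exp=-1, loops=2, term = A^-1 * d^1
  state 110: A-exp=-1, loops=2, term = A^-1 * d^1
  state 111: A-exp=-3, loops=3, term = A^-3 * d^2
Collect the terms by A-exponent (count of states per loop number):
Powers of d = -A^2 - A^-2: d^2 = A^4 + 2 + A^-4.
  A^3 * (d) = -A^5 - A
  A^1 * (3) = 3*A
  A^-1 * (3*d) = -3*A - 3*A^-3
  A^-3 * (d^2) = A + 2*A^-3 + A^-7
Summing the groups: <K> = -A^5 - A^-3 + A^-7
Normalise by the writhe: (-A^3)^(-w) = (-A^3)^(-3) = -A^-9, so f(A) = -A^-9 * <K> = A^-4 + A^-12 - A^-16.
Substitute A = t^(-1/4), i.e. A^e → t^(-e/4): V(t) = -t^4 + t^3 + t

Answer: -t^4 + t^3 + t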